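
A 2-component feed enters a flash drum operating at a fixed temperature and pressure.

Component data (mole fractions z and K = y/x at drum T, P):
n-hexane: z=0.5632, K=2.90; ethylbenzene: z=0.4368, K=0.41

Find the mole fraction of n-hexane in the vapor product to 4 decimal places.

Rachford–Rice: g(ψ) = Σ zᵢ(Kᵢ−1)/(1+ψ(Kᵢ−1)) = 0.
Check two-phase: ΣzᵢKᵢ = 1.8124 > 1 and Σzᵢ/Kᵢ = 1.2596 > 1, so g(0) = 0.8124 > 0 and g(1) = -0.2596 < 0.
Iterate (Newton) starting at ψ = 0.5:
  ψ = 0.5000: g = 0.18321, g' = -0.8406 → ψ = 0.7179
  ψ = 0.7179: g = 0.00554, g' = -0.8214 → ψ = 0.7247
Converged at ψ = 0.7247.
Compositions from xᵢ = zᵢ/(1+ψ(Kᵢ−1)), yᵢ = Kᵢxᵢ:
  n-hexane: x = 0.2369, y = 0.6871
  ethylbenzene: x = 0.7631, y = 0.3129

y_n-hexane = 0.6871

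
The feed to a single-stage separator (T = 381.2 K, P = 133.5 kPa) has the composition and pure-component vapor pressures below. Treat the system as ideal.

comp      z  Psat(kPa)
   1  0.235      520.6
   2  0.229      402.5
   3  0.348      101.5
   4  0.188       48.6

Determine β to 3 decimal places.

β = 0.853

Raoult's law: Kᵢ = Pᵢˢᵃᵗ/P = Pᵢˢᵃᵗ/133.5.
  K_1 = 520.6/133.5 = 3.89963, K_2 = 402.5/133.5 = 3.01498, K_3 = 101.5/133.5 = 0.76030, K_4 = 48.6/133.5 = 0.36404
Rachford–Rice: g(β) = Σ zᵢ(Kᵢ−1)/(1+β(Kᵢ−1)) = 0.
Feasibility: ΣzᵢKᵢ = 1.940, Σzᵢ/Kᵢ = 1.110 — both > 1, two phases present.
Newton iteration, β⁰ = 0.5:
  β = 0.500: g = 0.2379, g' = -0.749 → β = 0.818
  β = 0.818: g = 0.0237, g' = -0.667 → β = 0.853
Converged at β = 0.853.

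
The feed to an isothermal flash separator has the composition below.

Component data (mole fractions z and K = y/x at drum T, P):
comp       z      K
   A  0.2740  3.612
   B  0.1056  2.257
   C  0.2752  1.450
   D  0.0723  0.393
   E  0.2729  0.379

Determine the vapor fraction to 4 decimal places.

ψ = 0.7567

Rachford–Rice: g(ψ) = Σ zᵢ(Kᵢ−1)/(1+ψ(Kᵢ−1)) = 0.
Feasibility: ΣzᵢKᵢ = 1.7589, Σzᵢ/Kᵢ = 1.2165 — both > 1, two phases present.
Iterate (Newton) starting at ψ = 0.5:
  ψ = 0.5000: g = 0.18417, g' = -0.7279 → ψ = 0.7530
  ψ = 0.7530: g = 0.00275, g' = -0.7492 → ψ = 0.7567
Converged at ψ = 0.7567.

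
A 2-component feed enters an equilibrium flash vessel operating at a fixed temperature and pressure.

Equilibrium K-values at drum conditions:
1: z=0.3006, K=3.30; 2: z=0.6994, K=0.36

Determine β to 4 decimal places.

Material balance + equilibrium reduce to Σ zᵢ(Kᵢ−1)/(1+β(Kᵢ−1)) = 0.
Feasibility: ΣzᵢKᵢ = 1.2438, Σzᵢ/Kᵢ = 2.0339 — both > 1, two phases present.
Binary case is linear: z₁(K₁−1)(1+β(K₂−1)) + z₂(K₂−1)(1+β(K₁−1)) = 0
⇒ β = [z₁(K₁−1)+z₂(K₂−1)] / [−(K₁−1)(K₂−1)] = 0.24376/1.47200 = 0.1656

β = 0.1656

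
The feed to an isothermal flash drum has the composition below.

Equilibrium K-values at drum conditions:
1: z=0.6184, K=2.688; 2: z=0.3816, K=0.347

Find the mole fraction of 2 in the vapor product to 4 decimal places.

Rachford–Rice: g(V/F) = Σ zᵢ(Kᵢ−1)/(1+V/F(Kᵢ−1)) = 0.
g(0) = ΣzᵢKᵢ − 1 = 0.7947 and g(1) = 1 − Σzᵢ/Kᵢ = -0.3298, so a root lies in (0, 1).
Iterate (Newton) starting at V/F = 0.38:
  V/F = 0.3800: g = 0.30452, g' = -0.9418 → V/F = 0.7033
  V/F = 0.7033: g = 0.01642, g' = -0.9248 → V/F = 0.7211
  V/F = 0.7211: g = -0.00013, g' = -0.9396 → V/F = 0.7209
Converged at V/F = 0.7209.
Compositions from xᵢ = zᵢ/(1+V/F(Kᵢ−1)), yᵢ = Kᵢxᵢ:
  1: x = 0.2789, y = 0.7498
  2: x = 0.7211, y = 0.2502

y_2 = 0.2502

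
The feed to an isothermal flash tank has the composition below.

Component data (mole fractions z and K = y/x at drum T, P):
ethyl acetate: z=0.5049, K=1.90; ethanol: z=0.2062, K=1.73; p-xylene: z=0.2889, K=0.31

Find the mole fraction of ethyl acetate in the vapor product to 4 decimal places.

Rachford–Rice: g(V/F) = Σ zᵢ(Kᵢ−1)/(1+V/F(Kᵢ−1)) = 0.
Check two-phase: ΣzᵢKᵢ = 1.4056 > 1 and Σzᵢ/Kᵢ = 1.3169 > 1, so g(0) = 0.4056 > 0 and g(1) = -0.3169 < 0.
Iterate (Newton) starting at V/F = 0.5:
  V/F = 0.5000: g = 0.11932, g' = -0.5741 → V/F = 0.7078
  V/F = 0.7078: g = -0.01283, g' = -0.7259 → V/F = 0.6902
  V/F = 0.6902: g = -0.00018, g' = -0.7056 → V/F = 0.6899
Converged at V/F = 0.6899.
Compositions from xᵢ = zᵢ/(1+V/F(Kᵢ−1)), yᵢ = Kᵢxᵢ:
  ethyl acetate: x = 0.3115, y = 0.5918
  ethanol: x = 0.1371, y = 0.2372
  p-xylene: x = 0.5514, y = 0.1709

y_ethyl acetate = 0.5918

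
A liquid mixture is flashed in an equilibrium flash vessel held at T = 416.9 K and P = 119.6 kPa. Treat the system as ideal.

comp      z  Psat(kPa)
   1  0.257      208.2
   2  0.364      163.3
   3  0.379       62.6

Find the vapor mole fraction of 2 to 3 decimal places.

y_2 = 0.413

Raoult's law: Kᵢ = Pᵢˢᵃᵗ/P = Pᵢˢᵃᵗ/119.6.
  K_1 = 208.2/119.6 = 1.74080, K_2 = 163.3/119.6 = 1.36538, K_3 = 62.6/119.6 = 0.52341
Material balance + equilibrium reduce to Σ zᵢ(Kᵢ−1)/(1+ψ(Kᵢ−1)) = 0.
Feasibility: ΣzᵢKᵢ = 1.143, Σzᵢ/Kᵢ = 1.138 — both > 1, two phases present.
Iterate (Newton) starting at ψ = 0.61:
  ψ = 0.610: g = -0.0148, g' = -0.271 → ψ = 0.555
Converged at ψ = 0.555.
Compositions from xᵢ = zᵢ/(1+ψ(Kᵢ−1)), yᵢ = Kᵢxᵢ:
  1: x = 0.182, y = 0.317
  2: x = 0.303, y = 0.413
  3: x = 0.515, y = 0.270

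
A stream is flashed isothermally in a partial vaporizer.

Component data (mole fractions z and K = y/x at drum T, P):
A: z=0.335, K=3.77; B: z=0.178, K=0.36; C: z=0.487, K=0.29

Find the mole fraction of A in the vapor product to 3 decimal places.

Let β = V/F and solve Σ zᵢ(Kᵢ−1)/(1+β(Kᵢ−1)) = 0.
Feasibility: ΣzᵢKᵢ = 1.468, Σzᵢ/Kᵢ = 2.263 — both > 1, two phases present.
Newton iteration, β⁰ = 0.5:
  β = 0.500: g = -0.3145, g' = -1.200 → β = 0.238
  β = 0.238: g = 0.0090, g' = -1.391 → β = 0.244
Converged at β = 0.244.
Compositions from xᵢ = zᵢ/(1+β(Kᵢ−1)), yᵢ = Kᵢxᵢ:
  A: x = 0.200, y = 0.753
  B: x = 0.211, y = 0.076
  C: x = 0.589, y = 0.171

y_A = 0.753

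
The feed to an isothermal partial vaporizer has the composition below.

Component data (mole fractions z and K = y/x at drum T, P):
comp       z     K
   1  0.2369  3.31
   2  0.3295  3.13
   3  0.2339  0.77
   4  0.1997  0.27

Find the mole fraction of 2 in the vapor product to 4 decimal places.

y_2 = 0.3713

Newton iteration, ψ⁰ = 0.35:
  ψ = 0.3500: g = 0.45036, g' = -1.0838 → ψ = 0.7655
  ψ = 0.7655: g = 0.06872, g' = -0.9460 → ψ = 0.8382
  ψ = 0.8382: g = -0.00390, g' = -1.0648 → ψ = 0.8345
Converged at ψ = 0.8345.
Compositions from xᵢ = zᵢ/(1+ψ(Kᵢ−1)), yᵢ = Kᵢxᵢ:
  1: x = 0.0809, y = 0.2678
  2: x = 0.1186, y = 0.3713
  3: x = 0.2895, y = 0.2229
  4: x = 0.5110, y = 0.1380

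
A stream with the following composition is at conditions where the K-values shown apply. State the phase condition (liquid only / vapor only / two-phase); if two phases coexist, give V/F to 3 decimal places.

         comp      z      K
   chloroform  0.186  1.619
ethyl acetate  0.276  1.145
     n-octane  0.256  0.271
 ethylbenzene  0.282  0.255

liquid only

ΣzᵢKᵢ = 0.758; Σzᵢ/Kᵢ = 2.406.
Since ΣzᵢKᵢ < 1 the mixture is below its bubble point — single liquid phase.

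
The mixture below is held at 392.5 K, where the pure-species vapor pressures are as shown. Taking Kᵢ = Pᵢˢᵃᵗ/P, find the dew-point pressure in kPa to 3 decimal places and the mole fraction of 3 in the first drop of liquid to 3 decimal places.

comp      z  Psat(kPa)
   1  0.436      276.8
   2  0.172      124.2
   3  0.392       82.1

Pdew = 129.288 kPa, x_3 = 0.617

At the dew point ψ → 1, so Σzᵢ/Kᵢ = 1 with Kᵢ = Pᵢˢᵃᵗ/P ⇒ 1/P = Σzᵢ/Pᵢˢᵃᵗ.
1/P = 0.436/276.8 + 0.172/124.2 + 0.392/82.1 = 0.007735 ⇒ P = 129.288 kPa
xᵢ = zᵢP/Pᵢˢᵃᵗ ⇒ x_3 = 0.392·129.288/82.1 = 0.617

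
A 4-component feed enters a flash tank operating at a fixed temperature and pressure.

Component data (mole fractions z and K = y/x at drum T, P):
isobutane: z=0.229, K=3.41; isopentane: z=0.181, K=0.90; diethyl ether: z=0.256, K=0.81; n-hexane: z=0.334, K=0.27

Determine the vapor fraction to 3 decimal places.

ψ = 0.221

Material balance + equilibrium reduce to Σ zᵢ(Kᵢ−1)/(1+ψ(Kᵢ−1)) = 0.
g(0) = ΣzᵢKᵢ − 1 = 0.241 and g(1) = 1 − Σzᵢ/Kᵢ = -0.821, so a root lies in (0, 1).
Iterate (Newton) starting at ψ = 0.31:
  ψ = 0.310: g = -0.0696, g' = -0.745 → ψ = 0.217
  ψ = 0.217: g = 0.0037, g' = -0.837 → ψ = 0.221
Converged at ψ = 0.221.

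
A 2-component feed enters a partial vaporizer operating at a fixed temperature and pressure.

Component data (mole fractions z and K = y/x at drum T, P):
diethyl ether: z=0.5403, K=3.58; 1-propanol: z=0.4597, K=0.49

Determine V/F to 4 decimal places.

V/F = 0.8812

Rachford–Rice: g(V/F) = Σ zᵢ(Kᵢ−1)/(1+V/F(Kᵢ−1)) = 0.
Feasibility: ΣzᵢKᵢ = 2.1595, Σzᵢ/Kᵢ = 1.0891 — both > 1, two phases present.
Binary case is linear: z₁(K₁−1)(1+V/F(K₂−1)) + z₂(K₂−1)(1+V/F(K₁−1)) = 0
⇒ V/F = [z₁(K₁−1)+z₂(K₂−1)] / [−(K₁−1)(K₂−1)] = 1.15953/1.31580 = 0.8812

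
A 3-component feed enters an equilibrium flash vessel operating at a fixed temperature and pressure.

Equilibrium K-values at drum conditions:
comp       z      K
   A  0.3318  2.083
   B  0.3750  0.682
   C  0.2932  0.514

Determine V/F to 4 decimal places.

V/F = 0.2263

Rachford–Rice: g(V/F) = Σ zᵢ(Kᵢ−1)/(1+V/F(Kᵢ−1)) = 0.
Feasibility: ΣzᵢKᵢ = 1.0976, Σzᵢ/Kᵢ = 1.2796 — both > 1, two phases present.
Newton iteration, V/F⁰ = 0.37:
  V/F = 0.3700: g = -0.05235, g' = -0.3500 → V/F = 0.2204
  V/F = 0.2204: g = 0.00225, g' = -0.3843 → V/F = 0.2263
Converged at V/F = 0.2263.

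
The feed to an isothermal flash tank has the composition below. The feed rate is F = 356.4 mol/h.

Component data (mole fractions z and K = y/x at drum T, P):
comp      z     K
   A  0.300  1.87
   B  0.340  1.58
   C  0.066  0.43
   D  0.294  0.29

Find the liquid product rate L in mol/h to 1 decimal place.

Rachford–Rice: g(V/F) = Σ zᵢ(Kᵢ−1)/(1+V/F(Kᵢ−1)) = 0.
Feasibility: ΣzᵢKᵢ = 1.212, Σzᵢ/Kᵢ = 1.543 — both > 1, two phases present.
Newton iteration, V/F⁰ = 0.31:
  V/F = 0.310: g = 0.0594, g' = -0.498 → V/F = 0.429
  V/F = 0.429: g = -0.0021, g' = -0.538 → V/F = 0.425
Converged at V/F = 0.425.
Then V = V/F·F = 0.4253·356.4 = 151.6 mol/h and L = F − V = 204.8 mol/h.

L = 204.8 mol/h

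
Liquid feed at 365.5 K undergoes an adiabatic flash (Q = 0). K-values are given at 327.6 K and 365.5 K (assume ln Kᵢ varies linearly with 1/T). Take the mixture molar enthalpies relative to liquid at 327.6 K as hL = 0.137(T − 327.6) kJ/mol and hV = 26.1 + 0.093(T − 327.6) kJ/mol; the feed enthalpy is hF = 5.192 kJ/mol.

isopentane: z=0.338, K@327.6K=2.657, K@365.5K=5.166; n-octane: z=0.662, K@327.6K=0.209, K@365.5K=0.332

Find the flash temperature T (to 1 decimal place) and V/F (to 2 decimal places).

T = 337.9 K, V/F = 0.15

Adiabatic flash: solve Rachford–Rice at each trial T, then check hF = ψ·hV(T) + (1−ψ)·hL(T).
  T = 327.6 K: K = (2.657, 0.209), RR gives ψ = 0.028, H_out = 0.725 kJ/mol
  T = 365.5 K: K = (5.166, 0.332), RR gives ψ = 0.347, H_out = 13.672 kJ/mol
  T = 346.6 K: K = (3.776, 0.267), RR gives ψ = 0.223, H_out = 8.227 kJ/mol
  T = 337.1 K: K = (3.183, 0.237), RR gives ψ = 0.140, H_out = 4.891 kJ/mol
  T = 341.9 K: K = (3.474, 0.252), RR gives ψ = 0.184, H_out = 6.652 kJ/mol
  T = 339.5 K: K = (3.327, 0.244), RR gives ψ = 0.163, H_out = 5.794 kJ/mol
Linear interpolation between T = 337.1 (H_out = 4.891) and T = 339.5 (H_out = 5.794) on hF = 5.192 gives T ≈ 337.9 K, at which ψ = 0.15.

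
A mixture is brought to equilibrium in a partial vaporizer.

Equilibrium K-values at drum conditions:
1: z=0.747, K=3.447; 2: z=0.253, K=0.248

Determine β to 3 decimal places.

β = 0.890

Rachford–Rice: g(β) = Σ zᵢ(Kᵢ−1)/(1+β(Kᵢ−1)) = 0.
g(0) = ΣzᵢKᵢ − 1 = 1.638 and g(1) = 1 − Σzᵢ/Kᵢ = -0.237, so a root lies in (0, 1).
Binary case is linear: z₁(K₁−1)(1+β(K₂−1)) + z₂(K₂−1)(1+β(K₁−1)) = 0
⇒ β = [z₁(K₁−1)+z₂(K₂−1)] / [−(K₁−1)(K₂−1)] = 1.6377/1.8401 = 0.890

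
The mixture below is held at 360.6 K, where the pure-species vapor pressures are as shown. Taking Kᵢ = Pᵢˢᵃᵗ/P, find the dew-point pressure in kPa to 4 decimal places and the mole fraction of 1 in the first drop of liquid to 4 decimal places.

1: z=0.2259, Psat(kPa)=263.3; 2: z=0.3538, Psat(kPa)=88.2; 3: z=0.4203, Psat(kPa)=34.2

At the dew point ψ → 1, so Σzᵢ/Kᵢ = 1 with Kᵢ = Pᵢˢᵃᵗ/P ⇒ 1/P = Σzᵢ/Pᵢˢᵃᵗ.
1/P = 0.2259/263.3 + 0.3538/88.2 + 0.4203/34.2 = 0.0171588 ⇒ P = 58.2792 kPa
xᵢ = zᵢP/Pᵢˢᵃᵗ ⇒ x_1 = 0.2259·58.2792/263.3 = 0.0500

Pdew = 58.2792 kPa, x_1 = 0.0500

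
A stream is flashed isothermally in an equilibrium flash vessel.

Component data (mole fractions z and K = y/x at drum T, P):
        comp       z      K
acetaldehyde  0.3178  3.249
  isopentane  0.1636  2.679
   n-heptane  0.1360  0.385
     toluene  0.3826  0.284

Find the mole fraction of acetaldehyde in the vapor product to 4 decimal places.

Material balance + equilibrium reduce to Σ zᵢ(Kᵢ−1)/(1+ψ(Kᵢ−1)) = 0.
g(0) = ΣzᵢKᵢ − 1 = 0.6318 and g(1) = 1 − Σzᵢ/Kᵢ = -0.8593, so a root lies in (0, 1).
Newton iteration, ψ⁰ = 0.55:
  ψ = 0.5500: g = -0.11597, g' = -1.0971 → ψ = 0.4443
  ψ = 0.4443: g = -0.00200, g' = -1.0727 → ψ = 0.4424
Converged at ψ = 0.4424.
Compositions from xᵢ = zᵢ/(1+ψ(Kᵢ−1)), yᵢ = Kᵢxᵢ:
  acetaldehyde: x = 0.1593, y = 0.5176
  isopentane: x = 0.0939, y = 0.2515
  n-heptane: x = 0.1868, y = 0.0719
  toluene: x = 0.5600, y = 0.1590

y_acetaldehyde = 0.5176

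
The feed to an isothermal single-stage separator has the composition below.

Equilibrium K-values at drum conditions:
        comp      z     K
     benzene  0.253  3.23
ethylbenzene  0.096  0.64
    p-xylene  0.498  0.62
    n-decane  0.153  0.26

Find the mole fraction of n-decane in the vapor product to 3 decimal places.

Let ψ = V/F and solve Σ zᵢ(Kᵢ−1)/(1+ψ(Kᵢ−1)) = 0.
g(0) = ΣzᵢKᵢ − 1 = 0.227 and g(1) = 1 − Σzᵢ/Kᵢ = -0.620, so a root lies in (0, 1).
Newton iteration, ψ⁰ = 0.46:
  ψ = 0.460: g = -0.1639, g' = -0.623 → ψ = 0.197
  ψ = 0.197: g = 0.0179, g' = -0.821 → ψ = 0.219
Converged at ψ = 0.219.
Compositions from xᵢ = zᵢ/(1+ψ(Kᵢ−1)), yᵢ = Kᵢxᵢ:
  benzene: x = 0.170, y = 0.549
  ethylbenzene: x = 0.104, y = 0.067
  p-xylene: x = 0.543, y = 0.337
  n-decane: x = 0.183, y = 0.047

y_n-decane = 0.047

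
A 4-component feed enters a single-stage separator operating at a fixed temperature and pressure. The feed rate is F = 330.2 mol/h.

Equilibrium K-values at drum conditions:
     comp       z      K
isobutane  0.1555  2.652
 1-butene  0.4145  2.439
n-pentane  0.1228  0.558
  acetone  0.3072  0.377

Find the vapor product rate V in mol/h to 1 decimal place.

V = 230.4 mol/h

Material balance + equilibrium reduce to Σ zᵢ(Kᵢ−1)/(1+ψ(Kᵢ−1)) = 0.
g(0) = ΣzᵢKᵢ − 1 = 0.6077 and g(1) = 1 − Σzᵢ/Kᵢ = -0.2635, so a root lies in (0, 1).
Newton–Raphson from ψ = 0.62:
  ψ = 0.6200: g = 0.05553, g' = -0.7054 → ψ = 0.6987
  ψ = 0.6987: g = -0.00079, g' = -0.7290 → ψ = 0.6976
Converged at ψ = 0.6976.
Then V = ψ·F = 0.6976·330.2 = 230.4 mol/h and L = F − V = 99.8 mol/h.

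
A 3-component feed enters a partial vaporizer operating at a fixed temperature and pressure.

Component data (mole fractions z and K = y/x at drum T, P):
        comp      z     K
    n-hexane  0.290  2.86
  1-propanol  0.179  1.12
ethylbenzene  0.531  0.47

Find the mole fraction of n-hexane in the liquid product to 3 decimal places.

Newton iteration, ψ⁰ = 0.43:
  ψ = 0.430: g = -0.0444, g' = -0.562 → ψ = 0.351
  ψ = 0.351: g = 0.0012, g' = -0.595 → ψ = 0.353
Converged at ψ = 0.353.
Compositions from xᵢ = zᵢ/(1+ψ(Kᵢ−1)), yᵢ = Kᵢxᵢ:
  n-hexane: x = 0.175, y = 0.501
  1-propanol: x = 0.172, y = 0.192
  ethylbenzene: x = 0.653, y = 0.307

x_n-hexane = 0.175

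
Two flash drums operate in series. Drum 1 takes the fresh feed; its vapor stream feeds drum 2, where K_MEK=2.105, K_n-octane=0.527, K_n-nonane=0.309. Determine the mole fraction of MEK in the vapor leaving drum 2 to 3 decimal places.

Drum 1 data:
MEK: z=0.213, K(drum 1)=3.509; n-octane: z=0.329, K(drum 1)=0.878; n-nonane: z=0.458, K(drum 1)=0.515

Drum 1:
Rachford–Rice: g(ψ₁) = Σ zᵢ(Kᵢ−1)/(1+ψ₁(Kᵢ−1)) = 0.
g(0) = ΣzᵢKᵢ − 1 = 0.272 and g(1) = 1 − Σzᵢ/Kᵢ = -0.325, so a root lies in (0, 1).
Iterate (Newton) starting at ψ₁ = 0.5:
  ψ₁ = 0.500: g = -0.0989, g' = -0.457 → ψ₁ = 0.284
  ψ₁ = 0.284: g = 0.0131, g' = -0.608 → ψ₁ = 0.305
  ψ₁ = 0.305: g = 0.0003, g' = -0.584 → ψ₁ = 0.306
Converged at ψ₁ = 0.306.
Drum-1 compositions:
  MEK: x = 0.121, y = 0.423
  n-octane: x = 0.342, y = 0.300
  n-nonane: x = 0.538, y = 0.277
Drum-2 feed = drum-1 vapor: z₂ = (0.4230, 0.3000, 0.2769).
Drum 2:
Rachford–Rice: g(ψ₂) = Σ zᵢ(Kᵢ−1)/(1+ψ₂(Kᵢ−1)) = 0.
g(0) = ΣzᵢKᵢ − 1 = 0.134 and g(1) = 1 − Σzᵢ/Kᵢ = -0.666, so a root lies in (0, 1).
Newton iteration, ψ₂⁰ = 0.5:
  ψ₂ = 0.500: g = -0.1771, g' = -0.638 → ψ₂ = 0.222
  ψ₂ = 0.222: g = -0.0095, g' = -0.601 → ψ₂ = 0.207
Converged at ψ₂ = 0.207.
  MEK: x = 0.344, y = 0.725
  n-octane: x = 0.333, y = 0.175
  n-nonane: x = 0.323, y = 0.100

y_MEK (drum 2) = 0.725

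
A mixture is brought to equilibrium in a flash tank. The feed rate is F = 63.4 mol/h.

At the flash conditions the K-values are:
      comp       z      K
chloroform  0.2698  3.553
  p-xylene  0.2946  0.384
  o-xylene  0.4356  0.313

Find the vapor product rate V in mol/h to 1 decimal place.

Let ψ = V/F and solve Σ zᵢ(Kᵢ−1)/(1+ψ(Kᵢ−1)) = 0.
Check two-phase: ΣzᵢKᵢ = 1.2081 > 1 and Σzᵢ/Kᵢ = 2.2348 > 1, so g(0) = 0.2081 > 0 and g(1) = -1.2348 < 0.
Newton–Raphson from ψ = 0.51:
  ψ = 0.5100: g = -0.42604, g' = -1.0566 → ψ = 0.1068
  ψ = 0.1068: g = 0.02403, g' = -1.4533 → ψ = 0.1233
  ψ = 0.1233: g = 0.00050, g' = -1.3935 → ψ = 0.1237
Converged at ψ = 0.1237.
Then V = ψ·F = 0.1237·63.4 = 7.8 mol/h and L = F − V = 55.6 mol/h.

V = 7.8 mol/h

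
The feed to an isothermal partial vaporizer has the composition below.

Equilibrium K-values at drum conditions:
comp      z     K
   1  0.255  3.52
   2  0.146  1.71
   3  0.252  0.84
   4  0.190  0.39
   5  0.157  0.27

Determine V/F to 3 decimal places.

Newton–Raphson from V/F = 0.35:
  V/F = 0.350: g = 0.0805, g' = -0.777 → V/F = 0.454
  V/F = 0.454: g = 0.0032, g' = -0.724 → V/F = 0.458
Converged at V/F = 0.458.

V/F = 0.458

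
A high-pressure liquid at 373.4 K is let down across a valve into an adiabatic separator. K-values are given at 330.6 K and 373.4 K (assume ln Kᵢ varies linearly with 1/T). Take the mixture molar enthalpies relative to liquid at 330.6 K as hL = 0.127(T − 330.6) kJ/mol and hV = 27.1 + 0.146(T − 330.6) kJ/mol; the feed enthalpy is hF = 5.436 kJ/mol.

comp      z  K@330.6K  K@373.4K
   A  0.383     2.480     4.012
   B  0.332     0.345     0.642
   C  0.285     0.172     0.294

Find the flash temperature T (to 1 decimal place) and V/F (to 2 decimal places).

T = 336.7 K, V/F = 0.17

Adiabatic flash: solve Rachford–Rice at each trial T, then check hF = ψ·hV(T) + (1−ψ)·hL(T).
  T = 330.6 K: K = (2.480, 0.345, 0.172), RR gives ψ = 0.104, H_out = 2.809 kJ/mol
  T = 373.4 K: K = (4.012, 0.642, 0.294), RR gives ψ = 0.505, H_out = 19.526 kJ/mol
  T = 352.0 K: K = (3.201, 0.480, 0.229), RR gives ψ = 0.316, H_out = 11.401 kJ/mol
  T = 341.3 K: K = (2.829, 0.409, 0.199), RR gives ψ = 0.217, H_out = 7.285 kJ/mol
  T = 336.0 K: K = (2.653, 0.376, 0.185), RR gives ψ = 0.164, H_out = 5.134 kJ/mol
  T = 338.6 K: K = (2.739, 0.392, 0.192), RR gives ψ = 0.190, H_out = 6.203 kJ/mol
  T = 337.3 K: K = (2.696, 0.384, 0.189), RR gives ψ = 0.177, H_out = 5.672 kJ/mol
Linear interpolation between T = 336.0 (H_out = 5.134) and T = 337.3 (H_out = 5.672) on hF = 5.436 gives T ≈ 336.7 K, at which ψ = 0.17.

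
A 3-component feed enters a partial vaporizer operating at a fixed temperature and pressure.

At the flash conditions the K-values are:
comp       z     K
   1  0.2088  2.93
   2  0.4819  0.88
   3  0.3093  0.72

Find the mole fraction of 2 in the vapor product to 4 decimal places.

y_2 = 0.4631

Rachford–Rice: g(ψ) = Σ zᵢ(Kᵢ−1)/(1+ψ(Kᵢ−1)) = 0.
Feasibility: ΣzᵢKᵢ = 1.2586, Σzᵢ/Kᵢ = 1.0485 — both > 1, two phases present.
Newton–Raphson from ψ = 0.5:
  ψ = 0.5000: g = 0.04286, g' = -0.2421 → ψ = 0.6771
  ψ = 0.6771: g = 0.00490, g' = -0.1913 → ψ = 0.7026
  ψ = 0.7026: g = 0.00007, g' = -0.1860 → ψ = 0.7030
Converged at ψ = 0.7030.
Compositions from xᵢ = zᵢ/(1+ψ(Kᵢ−1)), yᵢ = Kᵢxᵢ:
  1: x = 0.0886, y = 0.2596
  2: x = 0.5263, y = 0.4631
  3: x = 0.3851, y = 0.2773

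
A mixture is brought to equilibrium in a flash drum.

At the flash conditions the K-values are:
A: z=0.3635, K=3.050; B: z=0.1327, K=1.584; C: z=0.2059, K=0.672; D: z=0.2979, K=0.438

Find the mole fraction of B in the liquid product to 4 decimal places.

x_B = 0.0944

Rachford–Rice: g(β) = Σ zᵢ(Kᵢ−1)/(1+β(Kᵢ−1)) = 0.
Check two-phase: ΣzᵢKᵢ = 1.5877 > 1 and Σzᵢ/Kᵢ = 1.1895 > 1, so g(0) = 0.5877 > 0 and g(1) = -0.1895 < 0.
Iterate (Newton) starting at β = 0.35:
  β = 0.3500: g = 0.21351, g' = -0.7231 → β = 0.6452
  β = 0.6452: g = 0.02876, g' = -0.5743 → β = 0.6953
  β = 0.6953: g = 0.00005, g' = -0.5733 → β = 0.6954
Converged at β = 0.6954.
Compositions from xᵢ = zᵢ/(1+β(Kᵢ−1)), yᵢ = Kᵢxᵢ:
  A: x = 0.1499, y = 0.4571
  B: x = 0.0944, y = 0.1495
  C: x = 0.2667, y = 0.1793
  D: x = 0.4890, y = 0.2142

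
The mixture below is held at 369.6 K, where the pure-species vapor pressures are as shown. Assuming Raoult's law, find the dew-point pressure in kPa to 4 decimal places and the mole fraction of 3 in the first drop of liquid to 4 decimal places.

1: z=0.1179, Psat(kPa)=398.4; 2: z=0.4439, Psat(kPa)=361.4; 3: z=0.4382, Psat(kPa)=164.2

At the dew point ψ → 1, so Σzᵢ/Kᵢ = 1 with Kᵢ = Pᵢˢᵃᵗ/P ⇒ 1/P = Σzᵢ/Pᵢˢᵃᵗ.
1/P = 0.1179/398.4 + 0.4439/361.4 + 0.4382/164.2 = 0.0041929 ⇒ P = 238.4979 kPa
xᵢ = zᵢP/Pᵢˢᵃᵗ ⇒ x_3 = 0.4382·238.4979/164.2 = 0.6365

Pdew = 238.4979 kPa, x_3 = 0.6365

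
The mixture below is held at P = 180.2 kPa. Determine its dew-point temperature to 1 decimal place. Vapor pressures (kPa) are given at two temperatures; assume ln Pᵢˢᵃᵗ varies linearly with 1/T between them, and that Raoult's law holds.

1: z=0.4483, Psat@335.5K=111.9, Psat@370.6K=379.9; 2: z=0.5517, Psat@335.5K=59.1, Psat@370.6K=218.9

Dew-point temperature: Σzᵢ·P/Pᵢˢᵃᵗ(T) = 1. Interpolate ln Pᵢˢᵃᵗ = aᵢ + bᵢ/T.
  T = 335.5 K: ΣzᵢP/Pᵢˢᵃᵗ = 2.4041
  T = 370.6 K: ΣzᵢP/Pᵢˢᵃᵗ = 0.6668
  T = 353.1 K: ΣzᵢP/Pᵢˢᵃᵗ = 1.2239
  T = 361.9 K: ΣzᵢP/Pᵢˢᵃᵗ = 0.8952
  T = 357.5 K: ΣzᵢP/Pᵢˢᵃᵗ = 1.0447
  T = 359.7 K: ΣzᵢP/Pᵢˢᵃᵗ = 0.9666
  T = 358.6 K: ΣzᵢP/Pᵢˢᵃᵗ = 1.0048
Interpolating between 358.6 K and 359.7 K gives T ≈ 358.7 K.

T = 358.7 K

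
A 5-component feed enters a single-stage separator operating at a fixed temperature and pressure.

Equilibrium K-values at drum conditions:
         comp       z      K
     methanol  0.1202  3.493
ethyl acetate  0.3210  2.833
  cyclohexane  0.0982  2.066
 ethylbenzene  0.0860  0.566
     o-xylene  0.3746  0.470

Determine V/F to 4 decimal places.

Newton–Raphson from V/F = 0.61:
  V/F = 0.6100: g = 0.11595, g' = -0.6587 → V/F = 0.7860
  V/F = 0.7860: g = 0.00232, g' = -0.6458 → V/F = 0.7896
Converged at V/F = 0.7896.

V/F = 0.7896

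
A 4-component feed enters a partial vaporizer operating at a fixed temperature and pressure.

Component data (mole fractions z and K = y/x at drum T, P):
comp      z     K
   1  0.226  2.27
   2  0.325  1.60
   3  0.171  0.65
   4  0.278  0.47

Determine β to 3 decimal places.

β = 0.638

Iterate (Newton) starting at β = 0.5:
  β = 0.500: g = 0.0525, g' = -0.381 → β = 0.638
Converged at β = 0.638.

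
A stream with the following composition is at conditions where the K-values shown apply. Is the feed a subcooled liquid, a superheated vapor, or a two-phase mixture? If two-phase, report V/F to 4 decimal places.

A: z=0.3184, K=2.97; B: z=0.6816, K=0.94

superheated vapor

ΣzᵢKᵢ = 1.5864; Σzᵢ/Kᵢ = 0.8323.
Since Σzᵢ/Kᵢ < 1 the mixture is above its dew point — single vapor phase.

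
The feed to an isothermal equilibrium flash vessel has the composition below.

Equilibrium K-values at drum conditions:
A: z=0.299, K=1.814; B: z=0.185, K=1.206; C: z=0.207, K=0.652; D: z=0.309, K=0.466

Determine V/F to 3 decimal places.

Material balance + equilibrium reduce to Σ zᵢ(Kᵢ−1)/(1+V/F(Kᵢ−1)) = 0.
g(0) = ΣzᵢKᵢ − 1 = 0.044 and g(1) = 1 − Σzᵢ/Kᵢ = -0.299, so a root lies in (0, 1).
Newton iteration, V/F⁰ = 0.4:
  V/F = 0.400: g = -0.0747, g' = -0.296 → V/F = 0.147
  V/F = 0.147: g = -0.0007, g' = -0.297 → V/F = 0.145
Converged at V/F = 0.145.

V/F = 0.145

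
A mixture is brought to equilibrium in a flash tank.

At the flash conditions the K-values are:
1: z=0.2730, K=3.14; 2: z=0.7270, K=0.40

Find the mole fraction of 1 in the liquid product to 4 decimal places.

x_1 = 0.2190

Material balance + equilibrium reduce to Σ zᵢ(Kᵢ−1)/(1+ψ(Kᵢ−1)) = 0.
Check two-phase: ΣzᵢKᵢ = 1.1480 > 1 and Σzᵢ/Kᵢ = 1.9044 > 1, so g(0) = 0.1480 > 0 and g(1) = -0.9044 < 0.
Binary case is linear: z₁(K₁−1)(1+ψ(K₂−1)) + z₂(K₂−1)(1+ψ(K₁−1)) = 0
⇒ ψ = [z₁(K₁−1)+z₂(K₂−1)] / [−(K₁−1)(K₂−1)] = 0.14802/1.28400 = 0.1153
Compositions from xᵢ = zᵢ/(1+ψ(Kᵢ−1)), yᵢ = Kᵢxᵢ:
  1: x = 0.2190, y = 0.6876
  2: x = 0.7810, y = 0.3124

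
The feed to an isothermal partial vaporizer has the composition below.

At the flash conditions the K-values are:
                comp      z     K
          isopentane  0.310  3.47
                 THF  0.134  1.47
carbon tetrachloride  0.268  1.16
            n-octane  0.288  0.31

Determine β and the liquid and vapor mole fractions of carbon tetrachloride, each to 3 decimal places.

Newton iteration, β⁰ = 0.33:
  β = 0.330: g = 0.2598, g' = -0.832 → β = 0.642
  β = 0.642: g = 0.0265, g' = -0.748 → β = 0.678
  β = 0.678: g = -0.0004, g' = -0.771 → β = 0.677
Converged at β = 0.677.
Compositions from xᵢ = zᵢ/(1+β(Kᵢ−1)), yᵢ = Kᵢxᵢ:
  isopentane: x = 0.116, y = 0.403
  THF: x = 0.102, y = 0.149
  carbon tetrachloride: x = 0.242, y = 0.280
  n-octane: x = 0.541, y = 0.168

β = 0.677, x_carbon tetrachloride = 0.242, y_carbon tetrachloride = 0.280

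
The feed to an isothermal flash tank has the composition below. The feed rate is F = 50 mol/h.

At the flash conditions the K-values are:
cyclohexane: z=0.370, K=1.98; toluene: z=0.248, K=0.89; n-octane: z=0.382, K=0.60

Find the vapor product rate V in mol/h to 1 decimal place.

V = 29.6 mol/h

Material balance + equilibrium reduce to Σ zᵢ(Kᵢ−1)/(1+ψ(Kᵢ−1)) = 0.
Feasibility: ΣzᵢKᵢ = 1.183, Σzᵢ/Kᵢ = 1.102 — both > 1, two phases present.
Newton iteration, ψ⁰ = 0.33:
  ψ = 0.330: g = 0.0696, g' = -0.287 → ψ = 0.572
  ψ = 0.572: g = 0.0050, g' = -0.252 → ψ = 0.592
Converged at ψ = 0.592.
Then V = ψ·F = 0.5923·50 = 29.6 mol/h and L = F − V = 20.4 mol/h.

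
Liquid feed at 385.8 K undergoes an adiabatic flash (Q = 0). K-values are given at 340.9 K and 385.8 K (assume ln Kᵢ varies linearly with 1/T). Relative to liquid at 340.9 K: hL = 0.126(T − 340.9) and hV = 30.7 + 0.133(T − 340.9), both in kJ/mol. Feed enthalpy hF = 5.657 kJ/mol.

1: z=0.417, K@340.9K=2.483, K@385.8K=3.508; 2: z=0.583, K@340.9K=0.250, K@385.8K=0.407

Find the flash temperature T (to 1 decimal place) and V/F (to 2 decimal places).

T = 342.7 K, V/F = 0.18

Adiabatic flash: solve Rachford–Rice at each trial T, then check hF = ψ·hV(T) + (1−ψ)·hL(T).
  T = 340.9 K: K = (2.483, 0.250), RR gives ψ = 0.163, H_out = 5.000 kJ/mol
  T = 385.8 K: K = (3.508, 0.407), RR gives ψ = 0.471, H_out = 20.257 kJ/mol
  T = 363.4 K: K = (2.984, 0.324), RR gives ψ = 0.323, H_out = 12.803 kJ/mol
  T = 352.1 K: K = (2.729, 0.286), RR gives ψ = 0.247, H_out = 8.999 kJ/mol
  T = 346.5 K: K = (2.605, 0.268), RR gives ψ = 0.206, H_out = 7.040 kJ/mol
  T = 343.7 K: K = (2.544, 0.259), RR gives ψ = 0.185, H_out = 6.032 kJ/mol
  T = 342.3 K: K = (2.513, 0.254), RR gives ψ = 0.174, H_out = 5.519 kJ/mol
Linear interpolation between T = 342.3 (H_out = 5.519) and T = 343.7 (H_out = 6.032) on hF = 5.657 gives T ≈ 342.7 K, at which ψ = 0.18.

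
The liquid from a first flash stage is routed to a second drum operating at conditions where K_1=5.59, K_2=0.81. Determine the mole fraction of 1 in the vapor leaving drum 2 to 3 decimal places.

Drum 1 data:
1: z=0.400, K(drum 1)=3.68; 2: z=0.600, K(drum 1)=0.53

Drum 1:
Let ψ₁ = V/F and solve Σ zᵢ(Kᵢ−1)/(1+ψ₁(Kᵢ−1)) = 0.
g(0) = ΣzᵢKᵢ − 1 = 0.790 and g(1) = 1 − Σzᵢ/Kᵢ = -0.241, so a root lies in (0, 1).
Binary case is linear: z₁(K₁−1)(1+ψ₁(K₂−1)) + z₂(K₂−1)(1+ψ₁(K₁−1)) = 0
⇒ ψ₁ = [z₁(K₁−1)+z₂(K₂−1)] / [−(K₁−1)(K₂−1)] = 0.7900/1.2596 = 0.627
Drum-1 compositions:
  1: x = 0.149, y = 0.549
  2: x = 0.851, y = 0.451
Drum-2 feed = drum-1 liquid: z₂ = (0.1492, 0.8508).
Drum 2:
Rachford–Rice: g(ψ₂) = Σ zᵢ(Kᵢ−1)/(1+ψ₂(Kᵢ−1)) = 0.
g(0) = ΣzᵢKᵢ − 1 = 0.523 and g(1) = 1 − Σzᵢ/Kᵢ = -0.077, so a root lies in (0, 1).
Binary case is linear: z₁(K₁−1)(1+ψ₂(K₂−1)) + z₂(K₂−1)(1+ψ₂(K₁−1)) = 0
⇒ ψ₂ = [z₁(K₁−1)+z₂(K₂−1)] / [−(K₁−1)(K₂−1)] = 0.5232/0.8721 = 0.600
  1: x = 0.040, y = 0.222
  2: x = 0.960, y = 0.778

y_1 (drum 2) = 0.222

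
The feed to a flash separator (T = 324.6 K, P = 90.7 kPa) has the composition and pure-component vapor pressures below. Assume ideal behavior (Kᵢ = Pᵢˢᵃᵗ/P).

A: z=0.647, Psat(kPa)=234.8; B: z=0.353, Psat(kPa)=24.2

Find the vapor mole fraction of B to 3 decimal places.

y_B = 0.183

Raoult's law: Kᵢ = Pᵢˢᵃᵗ/P = Pᵢˢᵃᵗ/90.7.
  K_A = 234.8/90.7 = 2.58875, K_B = 24.2/90.7 = 0.26681
Let ψ = V/F and solve Σ zᵢ(Kᵢ−1)/(1+ψ(Kᵢ−1)) = 0.
Check two-phase: ΣzᵢKᵢ = 1.769 > 1 and Σzᵢ/Kᵢ = 1.573 > 1, so g(0) = 0.769 > 0 and g(1) = -0.573 < 0.
Binary case is linear: z₁(K₁−1)(1+ψ(K₂−1)) + z₂(K₂−1)(1+ψ(K₁−1)) = 0
⇒ ψ = [z₁(K₁−1)+z₂(K₂−1)] / [−(K₁−1)(K₂−1)] = 0.7691/1.1649 = 0.660
Compositions from xᵢ = zᵢ/(1+ψ(Kᵢ−1)), yᵢ = Kᵢxᵢ:
  A: x = 0.316, y = 0.817
  B: x = 0.684, y = 0.183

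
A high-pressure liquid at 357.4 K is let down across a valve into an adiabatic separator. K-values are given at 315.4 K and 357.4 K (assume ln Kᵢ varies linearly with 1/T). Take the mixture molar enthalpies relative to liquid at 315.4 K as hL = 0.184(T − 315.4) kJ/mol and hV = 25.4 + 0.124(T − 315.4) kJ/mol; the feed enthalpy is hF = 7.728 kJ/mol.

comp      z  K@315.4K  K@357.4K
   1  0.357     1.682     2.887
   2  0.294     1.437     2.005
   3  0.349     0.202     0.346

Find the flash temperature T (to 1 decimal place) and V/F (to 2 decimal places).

T = 319.1 K, V/F = 0.28

Adiabatic flash: solve Rachford–Rice at each trial T, then check hF = ψ·hV(T) + (1−ψ)·hL(T).
  T = 315.4 K: K = (1.682, 1.437, 0.202), RR gives ψ = 0.202, H_out = 5.132 kJ/mol
  T = 357.4 K: K = (2.887, 2.005, 0.346), RR gives ψ = 0.749, H_out = 24.873 kJ/mol
  T = 336.4 K: K = (2.241, 1.715, 0.269), RR gives ψ = 0.534, H_out = 16.755 kJ/mol
  T = 325.9 K: K = (1.951, 1.574, 0.234), RR gives ψ = 0.397, H_out = 11.759 kJ/mol
  T = 320.6 K: K = (1.812, 1.505, 0.218), RR gives ψ = 0.309, H_out = 8.709 kJ/mol
  T = 318.0 K: K = (1.746, 1.471, 0.210), RR gives ψ = 0.259, H_out = 7.010 kJ/mol
  T = 319.3 K: K = (1.779, 1.488, 0.214), RR gives ψ = 0.285, H_out = 7.879 kJ/mol
Linear interpolation between T = 318.0 (H_out = 7.010) and T = 319.3 (H_out = 7.879) on hF = 7.728 gives T ≈ 319.1 K, at which ψ = 0.28.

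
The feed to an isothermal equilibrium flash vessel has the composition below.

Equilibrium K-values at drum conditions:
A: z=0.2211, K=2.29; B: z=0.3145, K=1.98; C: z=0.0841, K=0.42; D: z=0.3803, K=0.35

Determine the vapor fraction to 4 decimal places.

ψ = 0.4182

Material balance + equilibrium reduce to Σ zᵢ(Kᵢ−1)/(1+ψ(Kᵢ−1)) = 0.
Check two-phase: ΣzᵢKᵢ = 1.2975 > 1 and Σzᵢ/Kᵢ = 1.5422 > 1, so g(0) = 0.2975 > 0 and g(1) = -0.5422 < 0.
Newton iteration, ψ⁰ = 0.56:
  ψ = 0.5600: g = -0.09632, g' = -0.7092 → ψ = 0.4242
  ψ = 0.4242: g = -0.00394, g' = -0.6605 → ψ = 0.4182
Converged at ψ = 0.4182.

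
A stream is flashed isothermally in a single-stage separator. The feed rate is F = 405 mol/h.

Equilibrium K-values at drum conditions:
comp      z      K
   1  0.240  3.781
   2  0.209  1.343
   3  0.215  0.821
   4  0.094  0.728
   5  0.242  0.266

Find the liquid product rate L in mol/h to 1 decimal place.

Rachford–Rice: g(ψ) = Σ zᵢ(Kᵢ−1)/(1+ψ(Kᵢ−1)) = 0.
Check two-phase: ΣzᵢKᵢ = 1.497 > 1 and Σzᵢ/Kᵢ = 1.520 > 1, so g(0) = 0.497 > 0 and g(1) = -0.520 < 0.
Iterate (Newton) starting at ψ = 0.5:
  ψ = 0.500: g = -0.0121, g' = -0.686 → ψ = 0.482
Converged at ψ = 0.482.
Then V = ψ·F = 0.4824·405 = 195.4 mol/h and L = F − V = 209.6 mol/h.

L = 209.6 mol/h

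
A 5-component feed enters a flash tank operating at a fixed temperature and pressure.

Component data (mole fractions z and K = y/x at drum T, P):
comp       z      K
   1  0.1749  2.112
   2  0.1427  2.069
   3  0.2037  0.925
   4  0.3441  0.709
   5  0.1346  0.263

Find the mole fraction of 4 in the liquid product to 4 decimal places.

x_4 = 0.3798

Newton–Raphson from β = 0.58:
  β = 0.5800: g = -0.09730, g' = -0.4085 → β = 0.3418
  β = 0.3418: g = -0.00683, g' = -0.3688 → β = 0.3233
Converged at β = 0.3233.
Compositions from xᵢ = zᵢ/(1+β(Kᵢ−1)), yᵢ = Kᵢxᵢ:
  1: x = 0.1286, y = 0.2717
  2: x = 0.1060, y = 0.2194
  3: x = 0.2088, y = 0.1931
  4: x = 0.3798, y = 0.2693
  5: x = 0.1767, y = 0.0465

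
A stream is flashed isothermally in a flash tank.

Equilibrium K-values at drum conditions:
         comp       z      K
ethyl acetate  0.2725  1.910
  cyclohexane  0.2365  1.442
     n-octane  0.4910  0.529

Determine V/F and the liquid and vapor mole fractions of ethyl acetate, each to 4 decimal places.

Material balance + equilibrium reduce to Σ zᵢ(Kᵢ−1)/(1+V/F(Kᵢ−1)) = 0.
g(0) = ΣzᵢKᵢ − 1 = 0.1212 and g(1) = 1 − Σzᵢ/Kᵢ = -0.2348, so a root lies in (0, 1).
Newton iteration, V/F⁰ = 0.5:
  V/F = 0.5000: g = -0.04646, g' = -0.3240 → V/F = 0.3566
  V/F = 0.3566: g = -0.00042, g' = -0.3204 → V/F = 0.3553
Converged at V/F = 0.3553.
Compositions from xᵢ = zᵢ/(1+V/F(Kᵢ−1)), yᵢ = Kᵢxᵢ:
  ethyl acetate: x = 0.2059, y = 0.3933
  cyclohexane: x = 0.2044, y = 0.2947
  n-octane: x = 0.5897, y = 0.3119

V/F = 0.3553, x_ethyl acetate = 0.2059, y_ethyl acetate = 0.3933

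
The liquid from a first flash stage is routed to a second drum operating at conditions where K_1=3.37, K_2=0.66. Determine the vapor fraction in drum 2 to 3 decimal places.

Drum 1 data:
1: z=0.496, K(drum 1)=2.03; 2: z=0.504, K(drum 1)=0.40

V/F (drum 2) = 0.816

Drum 1:
Material balance + equilibrium reduce to Σ zᵢ(Kᵢ−1)/(1+ψ₁(Kᵢ−1)) = 0.
g(0) = ΣzᵢKᵢ − 1 = 0.208 and g(1) = 1 − Σzᵢ/Kᵢ = -0.504, so a root lies in (0, 1).
Binary case is linear: z₁(K₁−1)(1+ψ₁(K₂−1)) + z₂(K₂−1)(1+ψ₁(K₁−1)) = 0
⇒ ψ₁ = [z₁(K₁−1)+z₂(K₂−1)] / [−(K₁−1)(K₂−1)] = 0.2085/0.6180 = 0.337
Drum-1 compositions:
  1: x = 0.368, y = 0.747
  2: x = 0.632, y = 0.253
Drum-2 feed = drum-1 liquid: z₂ = (0.3681, 0.6319).
Drum 2:
Binary case is linear: z₁(K₁−1)(1+ψ₂(K₂−1)) + z₂(K₂−1)(1+ψ₂(K₁−1)) = 0
⇒ ψ₂ = [z₁(K₁−1)+z₂(K₂−1)] / [−(K₁−1)(K₂−1)] = 0.6575/0.8058 = 0.816
  1: x = 0.125, y = 0.423
  2: x = 0.875, y = 0.577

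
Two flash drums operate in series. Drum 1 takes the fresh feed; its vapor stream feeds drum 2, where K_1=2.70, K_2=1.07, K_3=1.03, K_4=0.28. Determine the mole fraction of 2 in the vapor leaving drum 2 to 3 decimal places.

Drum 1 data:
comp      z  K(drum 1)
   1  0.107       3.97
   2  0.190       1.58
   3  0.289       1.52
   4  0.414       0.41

y_2 (drum 2) = 0.246

Drum 1:
Rachford–Rice: g(ψ₁) = Σ zᵢ(Kᵢ−1)/(1+ψ₁(Kᵢ−1)) = 0.
g(0) = ΣzᵢKᵢ − 1 = 0.334 and g(1) = 1 − Σzᵢ/Kᵢ = -0.347, so a root lies in (0, 1).
Newton iteration, ψ₁⁰ = 0.5:
  ψ₁ = 0.500: g = -0.0139, g' = -0.530 → ψ₁ = 0.474
Converged at ψ₁ = 0.474.
Drum-1 compositions:
  1: x = 0.044, y = 0.176
  2: x = 0.149, y = 0.235
  3: x = 0.232, y = 0.352
  4: x = 0.575, y = 0.236
Drum-2 feed = drum-1 vapor: z₂ = (0.1765, 0.2355, 0.3524, 0.2356).
Drum 2:
Iterate (Newton) starting at ψ₂ = 0.54:
  ψ₂ = 0.540: g = -0.0948, g' = -0.467 → ψ₂ = 0.337
  ψ₂ = 0.337: g = -0.0066, g' = -0.420 → ψ₂ = 0.321
Converged at ψ₂ = 0.321.
  1: x = 0.114, y = 0.308
  2: x = 0.230, y = 0.246
  3: x = 0.349, y = 0.360
  4: x = 0.306, y = 0.086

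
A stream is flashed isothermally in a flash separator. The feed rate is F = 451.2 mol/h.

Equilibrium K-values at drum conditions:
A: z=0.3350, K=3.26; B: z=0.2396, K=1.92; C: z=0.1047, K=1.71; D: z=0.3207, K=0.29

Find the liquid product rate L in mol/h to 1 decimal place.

Rachford–Rice: g(V/F) = Σ zᵢ(Kᵢ−1)/(1+V/F(Kᵢ−1)) = 0.
g(0) = ΣzᵢKᵢ − 1 = 0.8242 and g(1) = 1 − Σzᵢ/Kᵢ = -0.3946, so a root lies in (0, 1).
Newton–Raphson from V/F = 0.5:
  V/F = 0.5000: g = 0.20827, g' = -0.8896 → V/F = 0.7341
  V/F = 0.7341: g = -0.01042, g' = -1.0423 → V/F = 0.7241
  V/F = 0.7241: g = -0.00008, g' = -1.0270 → V/F = 0.7240
Converged at V/F = 0.7240.
Then V = V/F·F = 0.7240·451.2 = 326.7 mol/h and L = F − V = 124.5 mol/h.

L = 124.5 mol/h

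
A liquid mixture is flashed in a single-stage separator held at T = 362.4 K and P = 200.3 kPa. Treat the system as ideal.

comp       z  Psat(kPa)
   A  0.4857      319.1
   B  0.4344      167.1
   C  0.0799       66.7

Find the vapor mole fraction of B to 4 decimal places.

y_B = 0.4172

Raoult's law: Kᵢ = Pᵢˢᵃᵗ/P = Pᵢˢᵃᵗ/200.3.
  K_A = 319.1/200.3 = 1.593110, K_B = 167.1/200.3 = 0.834249, K_C = 66.7/200.3 = 0.333000
Let β = V/F and solve Σ zᵢ(Kᵢ−1)/(1+β(Kᵢ−1)) = 0.
g(0) = ΣzᵢKᵢ − 1 = 0.1628 and g(1) = 1 − Σzᵢ/Kᵢ = -0.0655, so a root lies in (0, 1).
Newton iteration, β⁰ = 0.32:
  β = 0.3200: g = 0.09833, g' = -0.1915 → β = 0.8336
  β = 0.8336: g = -0.01081, g' = -0.2729 → β = 0.7940
  β = 0.7940: g = -0.00036, g' = -0.2554 → β = 0.7926
Converged at β = 0.7926.
Compositions from xᵢ = zᵢ/(1+β(Kᵢ−1)), yᵢ = Kᵢxᵢ:
  A: x = 0.3304, y = 0.5263
  B: x = 0.5001, y = 0.4172
  C: x = 0.1695, y = 0.0564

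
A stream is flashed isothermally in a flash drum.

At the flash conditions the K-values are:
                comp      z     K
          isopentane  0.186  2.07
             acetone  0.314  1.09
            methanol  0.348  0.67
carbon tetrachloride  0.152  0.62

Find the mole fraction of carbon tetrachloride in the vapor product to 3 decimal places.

Material balance + equilibrium reduce to Σ zᵢ(Kᵢ−1)/(1+V/F(Kᵢ−1)) = 0.
Feasibility: ΣzᵢKᵢ = 1.055, Σzᵢ/Kᵢ = 1.142 — both > 1, two phases present.
Newton–Raphson from V/F = 0.5:
  V/F = 0.500: g = -0.0521, g' = -0.181 → V/F = 0.211
  V/F = 0.211: g = 0.0038, g' = -0.214 → V/F = 0.229
Converged at V/F = 0.229.
Compositions from xᵢ = zᵢ/(1+V/F(Kᵢ−1)), yᵢ = Kᵢxᵢ:
  isopentane: x = 0.149, y = 0.309
  acetone: x = 0.308, y = 0.335
  methanol: x = 0.376, y = 0.252
  carbon tetrachloride: x = 0.167, y = 0.103

y_carbon tetrachloride = 0.103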